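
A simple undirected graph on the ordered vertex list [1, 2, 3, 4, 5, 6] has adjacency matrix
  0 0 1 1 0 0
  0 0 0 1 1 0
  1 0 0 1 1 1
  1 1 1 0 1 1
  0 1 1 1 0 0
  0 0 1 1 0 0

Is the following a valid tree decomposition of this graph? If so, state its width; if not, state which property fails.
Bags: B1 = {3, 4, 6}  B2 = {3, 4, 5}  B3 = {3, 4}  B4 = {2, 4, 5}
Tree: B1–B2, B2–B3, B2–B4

No — vertex 1 appears in no bag.

A tree decomposition must satisfy three properties: every vertex lies in some bag; for every edge, both endpoints lie together in some bag; and for every vertex, the bags containing it form a connected subtree. Here vertex 1 appears in no bag, so the decomposition is invalid.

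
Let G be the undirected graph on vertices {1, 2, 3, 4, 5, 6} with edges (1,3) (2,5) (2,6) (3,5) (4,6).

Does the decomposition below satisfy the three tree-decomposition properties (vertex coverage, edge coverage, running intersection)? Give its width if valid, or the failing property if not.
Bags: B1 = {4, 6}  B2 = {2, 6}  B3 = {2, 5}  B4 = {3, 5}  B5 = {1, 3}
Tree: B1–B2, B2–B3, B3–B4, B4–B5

Checking the three conditions: (i) the bags cover all of {1, 2, 3, 4, 5, 6}; (ii) for each edge, some bag contains both endpoints; (iii) the bags containing any fixed vertex form a subtree. All hold, so the decomposition is valid with width 2 − 1 = 1.

Yes; width 1.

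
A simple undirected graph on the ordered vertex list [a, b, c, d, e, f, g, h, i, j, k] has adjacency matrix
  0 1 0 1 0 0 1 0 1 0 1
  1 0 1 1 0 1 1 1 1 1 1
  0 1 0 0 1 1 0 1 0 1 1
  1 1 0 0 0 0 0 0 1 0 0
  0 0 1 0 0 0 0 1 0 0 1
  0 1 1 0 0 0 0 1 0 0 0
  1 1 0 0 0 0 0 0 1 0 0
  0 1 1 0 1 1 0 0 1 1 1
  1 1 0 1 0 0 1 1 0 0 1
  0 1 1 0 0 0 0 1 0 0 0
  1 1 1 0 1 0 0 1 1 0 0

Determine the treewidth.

3

A width-3 tree decomposition is:
Bags: B1 = {b, c, h, k}  B2 = {b, h, i, k}  B3 = {b, c, f, h}  B4 = {c, e, h, k}  B5 = {a, b, i, k}  B6 = {a, b, d, i}  B7 = {b, c, h, j}  B8 = {a, b, g, i}
Tree: B1–B2, B1–B3, B1–B4, B2–B5, B5–B6, B1–B7, B6–B8
Every bag has size at most 4, so the width is 4 − 1 = 3 and tw(G) ≤ 3. Conversely, {c, e, h, k} is a clique of size 4, and the vertices of any clique must share a bag in every tree decomposition; so some bag has ≥ 4 vertices and tw(G) ≥ 3. The upper and lower bounds meet at 3, so that is the treewidth.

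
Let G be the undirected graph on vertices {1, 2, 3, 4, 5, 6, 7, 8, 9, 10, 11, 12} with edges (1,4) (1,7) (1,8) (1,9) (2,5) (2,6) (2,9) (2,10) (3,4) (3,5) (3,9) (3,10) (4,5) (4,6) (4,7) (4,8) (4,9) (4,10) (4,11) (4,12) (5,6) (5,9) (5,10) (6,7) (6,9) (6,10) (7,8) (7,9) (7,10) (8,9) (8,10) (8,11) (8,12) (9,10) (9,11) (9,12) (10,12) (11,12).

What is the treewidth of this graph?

4

A width-4 tree decomposition is:
Bags: B1 = {4, 6, 7, 9, 10}  B2 = {4, 5, 6, 9, 10}  B3 = {2, 5, 6, 9, 10}  B4 = {4, 7, 8, 9, 10}  B5 = {4, 8, 9, 10, 12}  B6 = {3, 4, 5, 9, 10}  B7 = {4, 8, 9, 11, 12}  B8 = {1, 4, 7, 8, 9}
Tree: B1–B2, B2–B3, B1–B4, B4–B5, B2–B6, B5–B7, B4–B8
Every bag has size at most 5, so the width is 5 − 1 = 4 and tw(G) ≤ 4. On the other hand G contains the 5-clique {2, 5, 6, 9, 10}. A clique must lie in a single bag of any decomposition, so no decomposition can have width below 4. Combining the bounds, tw(G) = 4.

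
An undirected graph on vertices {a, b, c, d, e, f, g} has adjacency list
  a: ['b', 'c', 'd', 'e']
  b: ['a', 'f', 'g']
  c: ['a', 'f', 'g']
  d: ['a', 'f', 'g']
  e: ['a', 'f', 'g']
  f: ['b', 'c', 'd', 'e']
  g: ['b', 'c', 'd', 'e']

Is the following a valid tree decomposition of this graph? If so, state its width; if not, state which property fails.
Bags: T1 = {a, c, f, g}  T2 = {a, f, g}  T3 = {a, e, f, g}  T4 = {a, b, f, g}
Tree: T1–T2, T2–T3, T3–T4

No — vertex d appears in no bag.

A tree decomposition must satisfy three properties: every vertex lies in some bag; for every edge, both endpoints lie together in some bag; and for every vertex, the bags containing it form a connected subtree. Here vertex d appears in no bag, so the decomposition is invalid.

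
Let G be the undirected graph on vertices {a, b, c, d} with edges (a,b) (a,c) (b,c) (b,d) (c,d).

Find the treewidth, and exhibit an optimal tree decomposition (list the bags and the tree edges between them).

The largest bag has 3 vertices, giving width 2; this decomposition certifies tw(G) ≤ 2. Conversely, {b, c, d} is a clique of size 3, and the vertices of any clique must share a bag in every tree decomposition; so some bag has ≥ 3 vertices and tw(G) ≥ 2. Therefore the treewidth is 2.

Treewidth 2.
Bags: B1 = {a, b, c}  B2 = {b, c, d}
Tree: B1–B2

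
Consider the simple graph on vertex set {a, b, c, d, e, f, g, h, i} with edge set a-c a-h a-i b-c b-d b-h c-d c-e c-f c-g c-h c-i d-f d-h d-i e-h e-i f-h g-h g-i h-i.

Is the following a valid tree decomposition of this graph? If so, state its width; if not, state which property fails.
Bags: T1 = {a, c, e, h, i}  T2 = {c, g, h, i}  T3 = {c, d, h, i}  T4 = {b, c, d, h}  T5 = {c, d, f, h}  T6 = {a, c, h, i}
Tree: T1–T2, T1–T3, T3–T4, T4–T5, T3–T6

A tree decomposition must satisfy three properties: every vertex lies in some bag; for every edge, both endpoints lie together in some bag; and for every vertex, the bags containing it form a connected subtree. Here bags containing vertex a are not connected in the tree, so the decomposition is invalid.

No — bags containing vertex a are not connected in the tree.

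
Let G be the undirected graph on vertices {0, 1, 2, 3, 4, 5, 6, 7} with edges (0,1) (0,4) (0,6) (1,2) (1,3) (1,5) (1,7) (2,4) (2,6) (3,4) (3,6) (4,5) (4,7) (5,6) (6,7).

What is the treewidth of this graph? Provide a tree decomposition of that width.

Treewidth 3.
Bags: B1 = {1, 4, 6, 7}  B2 = {1, 3, 4, 6}  B3 = {1, 2, 4, 6}  B4 = {1, 4, 5, 6}  B5 = {0, 1, 4, 6}
Tree: B1–B2, B2–B3, B3–B4, B4–B5

Every bag has size at most 4, so the width is 4 − 1 = 3 and tw(G) ≤ 3. For the lower bound: the 4 vertex sets {1,7}, {3,4}, {6}, {2} are disjoint, each induces a connected subgraph, and every pair is joined by at least one edge of G. Contracting each set to a single vertex therefore yields K_{4} as a minor, and since treewidth is minor-monotone, tw(G) ≥ tw(K_{4}) = 3. Hence tw(G) = 3 exactly.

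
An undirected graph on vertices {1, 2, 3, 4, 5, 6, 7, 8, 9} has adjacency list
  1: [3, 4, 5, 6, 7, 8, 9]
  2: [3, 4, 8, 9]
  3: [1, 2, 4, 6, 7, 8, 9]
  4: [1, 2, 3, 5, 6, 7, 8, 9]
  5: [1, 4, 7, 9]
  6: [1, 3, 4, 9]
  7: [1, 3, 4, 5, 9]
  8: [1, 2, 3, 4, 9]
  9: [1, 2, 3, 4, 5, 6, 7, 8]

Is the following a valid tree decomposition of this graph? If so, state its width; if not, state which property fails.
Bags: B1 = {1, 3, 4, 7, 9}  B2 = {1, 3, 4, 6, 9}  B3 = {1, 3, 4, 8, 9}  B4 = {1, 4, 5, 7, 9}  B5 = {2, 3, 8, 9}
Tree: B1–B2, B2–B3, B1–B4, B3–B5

A tree decomposition must satisfy three properties: every vertex lies in some bag; for every edge, both endpoints lie together in some bag; and for every vertex, the bags containing it form a connected subtree. Here edge (4,2) lies in no bag, so the decomposition is invalid.

No — edge (4,2) lies in no bag.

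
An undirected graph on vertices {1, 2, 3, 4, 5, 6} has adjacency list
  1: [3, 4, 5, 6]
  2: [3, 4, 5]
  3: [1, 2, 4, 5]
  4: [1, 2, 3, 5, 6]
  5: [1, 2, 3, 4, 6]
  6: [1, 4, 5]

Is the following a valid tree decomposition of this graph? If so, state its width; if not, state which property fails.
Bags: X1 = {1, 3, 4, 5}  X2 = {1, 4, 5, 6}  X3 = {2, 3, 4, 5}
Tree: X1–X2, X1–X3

Checking the three conditions: (i) the bags cover all of {1, 2, 3, 4, 5, 6}; (ii) for each edge, some bag contains both endpoints; (iii) the bags containing any fixed vertex form a subtree. All hold, so the decomposition is valid with width 4 − 1 = 3.

Yes; width 3.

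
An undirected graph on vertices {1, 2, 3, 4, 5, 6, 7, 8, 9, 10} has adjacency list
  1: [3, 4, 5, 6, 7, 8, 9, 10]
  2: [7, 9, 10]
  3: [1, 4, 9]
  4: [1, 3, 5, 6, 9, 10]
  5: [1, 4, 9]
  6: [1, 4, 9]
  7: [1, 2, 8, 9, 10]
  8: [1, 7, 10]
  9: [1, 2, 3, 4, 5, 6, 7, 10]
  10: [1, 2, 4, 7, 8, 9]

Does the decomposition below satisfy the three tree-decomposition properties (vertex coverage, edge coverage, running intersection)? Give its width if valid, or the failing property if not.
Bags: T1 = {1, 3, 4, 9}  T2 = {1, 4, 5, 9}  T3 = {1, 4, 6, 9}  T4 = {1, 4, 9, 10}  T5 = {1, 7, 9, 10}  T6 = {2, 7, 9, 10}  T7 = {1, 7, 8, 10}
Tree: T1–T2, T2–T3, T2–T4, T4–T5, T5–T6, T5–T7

Checking the three conditions: (i) the bags cover all of {1, 2, 3, 4, 5, 6, 7, 8, 9, 10}; (ii) for each edge, some bag contains both endpoints; (iii) the bags containing any fixed vertex form a subtree. All hold, so the decomposition is valid with width 4 − 1 = 3.

Yes; width 3.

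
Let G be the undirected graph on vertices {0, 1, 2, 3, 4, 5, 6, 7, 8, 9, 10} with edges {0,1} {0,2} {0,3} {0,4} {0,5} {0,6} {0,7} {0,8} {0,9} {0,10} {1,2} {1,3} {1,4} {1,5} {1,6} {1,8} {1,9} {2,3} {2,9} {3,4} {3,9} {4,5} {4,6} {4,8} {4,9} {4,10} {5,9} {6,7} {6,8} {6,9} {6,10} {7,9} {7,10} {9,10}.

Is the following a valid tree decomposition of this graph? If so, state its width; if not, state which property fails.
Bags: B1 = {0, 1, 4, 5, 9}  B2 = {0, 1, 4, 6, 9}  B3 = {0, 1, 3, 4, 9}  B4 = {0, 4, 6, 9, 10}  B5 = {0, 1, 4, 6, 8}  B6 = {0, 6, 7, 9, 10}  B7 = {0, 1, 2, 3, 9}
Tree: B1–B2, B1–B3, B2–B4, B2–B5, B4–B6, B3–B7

Yes; width 4.

Every vertex of G appears in some bag (union = {0, 1, 2, 3, 4, 5, 6, 7, 8, 9, 10}); every edge is covered by a bag; and for each vertex v the set of bags containing v is connected in the bag tree. The decomposition is therefore valid. The largest bag has 5 vertices, so the width is 4.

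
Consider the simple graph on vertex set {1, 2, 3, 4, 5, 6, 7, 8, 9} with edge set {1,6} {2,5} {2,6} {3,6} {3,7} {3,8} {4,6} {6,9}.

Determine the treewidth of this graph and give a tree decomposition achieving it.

Every bag has size at most 2, so the width is 2 − 1 = 1 and tw(G) ≤ 1. G has an edge, so its treewidth is at least 1. Therefore the treewidth is 1.

Treewidth 1.
One optimal decomposition is:
Bags: B1 = {3, 6}  B2 = {6, 9}  B3 = {2, 6}  B4 = {1, 6}  B5 = {3, 8}  B6 = {3, 7}  B7 = {4, 6}  B8 = {2, 5}
Tree: B1–B2, B1–B3, B1–B4, B1–B5, B5–B6, B1–B7, B3–B8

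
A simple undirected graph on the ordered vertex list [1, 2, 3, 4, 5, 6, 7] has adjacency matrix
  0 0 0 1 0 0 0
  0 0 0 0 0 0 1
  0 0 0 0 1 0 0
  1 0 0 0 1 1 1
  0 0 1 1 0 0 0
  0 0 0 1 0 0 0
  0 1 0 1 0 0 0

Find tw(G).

A width-1 tree decomposition is:
Bags: B1 = {4, 5}  B2 = {4, 6}  B3 = {4, 7}  B4 = {3, 5}  B5 = {2, 7}  B6 = {1, 4}
Tree: B1–B2, B2–B3, B1–B4, B3–B5, B1–B6
Each bag holds 2 vertices, so the decomposition has width 1, which upper-bounds the treewidth. G has an edge, so its treewidth is at least 1. Combining the bounds, tw(G) = 1.

1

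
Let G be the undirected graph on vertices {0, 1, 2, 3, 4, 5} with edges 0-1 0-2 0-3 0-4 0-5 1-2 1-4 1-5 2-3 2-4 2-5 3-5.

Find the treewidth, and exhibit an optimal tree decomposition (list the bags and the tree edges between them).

Every bag has size at most 4, so the width is 4 − 1 = 3 and tw(G) ≤ 3. Conversely, {0, 1, 2, 4} is a clique of size 4, and the vertices of any clique must share a bag in every tree decomposition; so some bag has ≥ 4 vertices and tw(G) ≥ 3. Combining the bounds, tw(G) = 3.

Treewidth 3.
One optimal decomposition is:
Bags: B1 = {0, 1, 2, 5}  B2 = {0, 2, 3, 5}  B3 = {0, 1, 2, 4}
Tree: B1–B2, B1–B3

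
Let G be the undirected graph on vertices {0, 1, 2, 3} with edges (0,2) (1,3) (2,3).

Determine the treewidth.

1

A width-1 tree decomposition is:
Bags: B1 = {0, 2}  B2 = {2, 3}  B3 = {1, 3}
Tree: B1–B2, B2–B3
The largest bag has 2 vertices, giving width 1; this decomposition certifies tw(G) ≤ 1. G has an edge, so its treewidth is at least 1. The upper and lower bounds meet at 1, so that is the treewidth.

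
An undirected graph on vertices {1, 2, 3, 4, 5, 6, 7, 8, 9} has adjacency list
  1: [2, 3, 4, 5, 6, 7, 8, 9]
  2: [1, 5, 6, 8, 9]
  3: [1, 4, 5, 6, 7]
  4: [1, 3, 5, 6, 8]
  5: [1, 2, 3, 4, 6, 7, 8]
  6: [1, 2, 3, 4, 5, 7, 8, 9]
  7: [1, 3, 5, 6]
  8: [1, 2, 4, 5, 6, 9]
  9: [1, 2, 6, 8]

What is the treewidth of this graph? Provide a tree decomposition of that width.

Each bag holds 5 vertices, so the decomposition has width 4, which upper-bounds the treewidth. Conversely, {1, 2, 6, 8, 9} is a clique of size 5, and the vertices of any clique must share a bag in every tree decomposition; so some bag has ≥ 5 vertices and tw(G) ≥ 4. The upper and lower bounds meet at 4, so that is the treewidth.

Treewidth 4.
One such decomposition:
Bags: B1 = {1, 3, 4, 5, 6}  B2 = {1, 4, 5, 6, 8}  B3 = {1, 3, 5, 6, 7}  B4 = {1, 2, 5, 6, 8}  B5 = {1, 2, 6, 8, 9}
Tree: B1–B2, B1–B3, B2–B4, B4–B5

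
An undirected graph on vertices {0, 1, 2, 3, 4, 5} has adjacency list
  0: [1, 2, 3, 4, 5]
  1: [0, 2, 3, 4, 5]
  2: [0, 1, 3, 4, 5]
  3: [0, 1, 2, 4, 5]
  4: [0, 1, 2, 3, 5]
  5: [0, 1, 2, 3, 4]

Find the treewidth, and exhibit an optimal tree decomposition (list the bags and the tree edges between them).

Treewidth 5.
One optimal decomposition is:
Bags: B1 = {0, 1, 2, 3, 4, 5}
Tree: (single bag)

With just one bag of size 6, the width is 6 − 1 = 5, so tw(G) ≤ 5. On the other hand G contains the 6-clique {0, 1, 2, 3, 4, 5}. A clique must lie in a single bag of any decomposition, so no decomposition can have width below 5. Combining the bounds, tw(G) = 5.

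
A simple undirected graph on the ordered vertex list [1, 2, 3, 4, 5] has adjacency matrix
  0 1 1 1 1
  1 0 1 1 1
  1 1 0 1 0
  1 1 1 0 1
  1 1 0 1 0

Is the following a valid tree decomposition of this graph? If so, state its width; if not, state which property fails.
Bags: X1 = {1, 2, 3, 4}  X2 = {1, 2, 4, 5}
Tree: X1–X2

Yes; width 3.

Every vertex of G appears in some bag (union = {1, 2, 3, 4, 5}); every edge is covered by a bag; and for each vertex v the set of bags containing v is connected in the bag tree. The decomposition is therefore valid. The largest bag has 4 vertices, so the width is 3.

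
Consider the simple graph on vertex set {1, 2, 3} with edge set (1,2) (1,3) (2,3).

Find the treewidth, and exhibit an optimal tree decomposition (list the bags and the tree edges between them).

Treewidth 2.
One such decomposition:
Bags: B1 = {1, 2, 3}
Tree: (single bag)

With just one bag of size 3, the width is 3 − 1 = 2, so tw(G) ≤ 2. Conversely, {1, 2, 3} is a clique of size 3, and the vertices of any clique must share a bag in every tree decomposition; so some bag has ≥ 3 vertices and tw(G) ≥ 2. The upper and lower bounds meet at 2, so that is the treewidth.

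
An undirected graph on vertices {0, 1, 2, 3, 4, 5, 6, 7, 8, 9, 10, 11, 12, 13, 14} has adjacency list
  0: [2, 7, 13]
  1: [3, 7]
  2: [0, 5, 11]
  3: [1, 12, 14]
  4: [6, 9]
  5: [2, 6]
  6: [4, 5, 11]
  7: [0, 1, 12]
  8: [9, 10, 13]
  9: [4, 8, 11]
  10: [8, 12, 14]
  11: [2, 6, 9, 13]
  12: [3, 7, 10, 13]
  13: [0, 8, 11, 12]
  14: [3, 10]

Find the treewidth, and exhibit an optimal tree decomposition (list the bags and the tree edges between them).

Treewidth 3.
One such decomposition:
Bags: B1 = {1, 3, 10, 14}  B2 = {1, 3, 10, 12}  B3 = {1, 7, 10, 12}  B4 = {7, 8, 10, 12}  B5 = {7, 8, 12, 13}  B6 = {0, 7, 8, 13}  B7 = {0, 8, 9, 13}  B8 = {0, 9, 11, 13}  B9 = {0, 2, 9, 11}  B10 = {2, 4, 9, 11}  B11 = {2, 4, 6, 11}  B12 = {2, 4, 5, 6}
Tree: B1–B2, B2–B3, B3–B4, B4–B5, B5–B6, B6–B7, B7–B8, B8–B9, B9–B10, B10–B11, B11–B12

Each bag holds 4 vertices, so the decomposition has width 3, which upper-bounds the treewidth. For the lower bound: the 4 vertex sets {1,3,14}, {10}, {12}, {0,7,8,13} are disjoint, each induces a connected subgraph, and every pair is joined by at least one edge of G. Contracting each set to a single vertex therefore yields K_{4} as a minor, and since treewidth is minor-monotone, tw(G) ≥ tw(K_{4}) = 3. Hence tw(G) = 3 exactly.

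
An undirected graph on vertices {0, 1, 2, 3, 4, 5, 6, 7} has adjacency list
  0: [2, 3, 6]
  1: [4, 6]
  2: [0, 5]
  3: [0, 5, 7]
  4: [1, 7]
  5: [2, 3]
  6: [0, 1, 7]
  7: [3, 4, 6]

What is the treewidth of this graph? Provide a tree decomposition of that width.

Treewidth 2.
One optimal decomposition is:
Bags: B1 = {0, 2, 5}  B2 = {0, 3, 5}  B3 = {0, 3, 6}  B4 = {3, 6, 7}  B5 = {1, 6, 7}  B6 = {1, 4, 7}
Tree: B1–B2, B2–B3, B3–B4, B4–B5, B5–B6

Each bag holds 3 vertices, so the decomposition has width 2, which upper-bounds the treewidth. Since 2–5–3–0–2 is a cycle in G, G is not acyclic. Forests are exactly the graphs of treewidth ≤ 1, so tw(G) ≥ 2. Combining the bounds, tw(G) = 2.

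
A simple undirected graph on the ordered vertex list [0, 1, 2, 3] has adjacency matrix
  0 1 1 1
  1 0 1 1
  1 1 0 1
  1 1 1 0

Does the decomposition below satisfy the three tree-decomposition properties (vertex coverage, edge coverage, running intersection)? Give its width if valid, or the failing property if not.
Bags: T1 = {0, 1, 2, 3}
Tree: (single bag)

Yes; width 3.

Every vertex of G appears in some bag (union = {0, 1, 2, 3}); every edge is covered by a bag; and for each vertex v the set of bags containing v is connected in the bag tree. The decomposition is therefore valid. The largest bag has 4 vertices, so the width is 3.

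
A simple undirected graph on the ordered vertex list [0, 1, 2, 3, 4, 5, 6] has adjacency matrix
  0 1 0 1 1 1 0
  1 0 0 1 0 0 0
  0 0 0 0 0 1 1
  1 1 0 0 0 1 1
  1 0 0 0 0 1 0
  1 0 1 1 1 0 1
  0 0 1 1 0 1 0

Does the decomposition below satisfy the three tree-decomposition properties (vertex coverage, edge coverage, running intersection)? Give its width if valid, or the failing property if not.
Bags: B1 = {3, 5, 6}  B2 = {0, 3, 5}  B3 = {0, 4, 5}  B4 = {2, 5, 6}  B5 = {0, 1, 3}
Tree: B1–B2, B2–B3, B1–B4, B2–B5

Vertex coverage: the bags together contain {0, 1, 2, 3, 4, 5, 6}, the full vertex set. Edge coverage: each edge of G has both endpoints in at least one bag. Running intersection: for every vertex, the bags containing it form a connected subtree. All three properties hold, so this is a valid tree decomposition of width max|bag| − 1 = 2, and hence tw(G) ≤ 2.

Yes; width 2.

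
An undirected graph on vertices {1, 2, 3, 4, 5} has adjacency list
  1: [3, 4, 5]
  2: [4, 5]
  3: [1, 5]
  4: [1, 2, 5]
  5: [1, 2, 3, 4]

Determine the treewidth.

A width-2 tree decomposition is:
Bags: B1 = {1, 4, 5}  B2 = {2, 4, 5}  B3 = {1, 3, 5}
Tree: B1–B2, B1–B3
The largest bag has 3 vertices, giving width 2; this decomposition certifies tw(G) ≤ 2. For the lower bound, the 3 vertices {1, 3, 5} are pairwise adjacent, and any tree decomposition puts a clique entirely inside one bag — forcing width ≥ 2. The upper and lower bounds meet at 2, so that is the treewidth.

2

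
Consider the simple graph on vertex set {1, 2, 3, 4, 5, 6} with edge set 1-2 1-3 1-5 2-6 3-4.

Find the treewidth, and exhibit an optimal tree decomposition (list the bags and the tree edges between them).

Treewidth 1.
One optimal decomposition is:
Bags: B1 = {1, 5}  B2 = {1, 2}  B3 = {1, 3}  B4 = {3, 4}  B5 = {2, 6}
Tree: B1–B2, B2–B3, B3–B4, B2–B5

Each bag holds 2 vertices, so the decomposition has width 1, which upper-bounds the treewidth. G has an edge, so its treewidth is at least 1. The upper and lower bounds meet at 1, so that is the treewidth.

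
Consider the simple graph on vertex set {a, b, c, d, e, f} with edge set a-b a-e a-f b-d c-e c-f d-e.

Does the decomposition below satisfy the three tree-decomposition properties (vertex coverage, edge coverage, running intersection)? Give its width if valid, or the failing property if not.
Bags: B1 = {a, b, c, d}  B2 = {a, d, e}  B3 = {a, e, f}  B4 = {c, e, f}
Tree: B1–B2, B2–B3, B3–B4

A tree decomposition must satisfy three properties: every vertex lies in some bag; for every edge, both endpoints lie together in some bag; and for every vertex, the bags containing it form a connected subtree. Here bags containing vertex c are not connected in the tree, so the decomposition is invalid.

No — bags containing vertex c are not connected in the tree.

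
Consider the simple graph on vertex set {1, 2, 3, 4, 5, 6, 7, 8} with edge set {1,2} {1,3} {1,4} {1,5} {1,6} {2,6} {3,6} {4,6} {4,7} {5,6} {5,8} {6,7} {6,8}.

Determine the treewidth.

2

A width-2 tree decomposition is:
Bags: B1 = {1, 4, 6}  B2 = {4, 6, 7}  B3 = {1, 2, 6}  B4 = {1, 3, 6}  B5 = {1, 5, 6}  B6 = {5, 6, 8}
Tree: B1–B2, B1–B3, B1–B4, B4–B5, B5–B6
Each bag holds 3 vertices, so the decomposition has width 2, which upper-bounds the treewidth. On the other hand G contains the 3-clique {5, 6, 8}. A clique must lie in a single bag of any decomposition, so no decomposition can have width below 2. The upper and lower bounds meet at 2, so that is the treewidth.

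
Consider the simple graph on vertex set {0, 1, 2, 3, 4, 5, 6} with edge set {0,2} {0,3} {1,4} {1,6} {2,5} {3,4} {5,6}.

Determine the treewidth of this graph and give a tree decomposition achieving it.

Treewidth 2.
One optimal decomposition is:
Bags: B1 = {1, 4, 6}  B2 = {4, 5, 6}  B3 = {2, 4, 5}  B4 = {0, 2, 4}  B5 = {0, 3, 4}
Tree: B1–B2, B2–B3, B3–B4, B4–B5

The largest bag has 3 vertices, giving width 2; this decomposition certifies tw(G) ≤ 2. Since 4–1–6–5–2–0–3–4 is a cycle in G, G is not acyclic. Forests are exactly the graphs of treewidth ≤ 1, so tw(G) ≥ 2. Combining the bounds, tw(G) = 2.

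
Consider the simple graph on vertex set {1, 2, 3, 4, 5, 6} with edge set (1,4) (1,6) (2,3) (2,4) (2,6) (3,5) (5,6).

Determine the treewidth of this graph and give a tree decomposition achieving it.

The largest bag has 3 vertices, giving width 2; this decomposition certifies tw(G) ≤ 2. For the lower bound, G contains the cycle 1–4–2–6–1, so G is not a forest; only forests have treewidth ≤ 1, hence tw(G) ≥ 2. Hence tw(G) = 2 exactly.

Treewidth 2.
One optimal decomposition is:
Bags: B1 = {1, 4, 6}  B2 = {2, 4, 6}  B3 = {2, 5, 6}  B4 = {2, 3, 5}
Tree: B1–B2, B2–B3, B3–B4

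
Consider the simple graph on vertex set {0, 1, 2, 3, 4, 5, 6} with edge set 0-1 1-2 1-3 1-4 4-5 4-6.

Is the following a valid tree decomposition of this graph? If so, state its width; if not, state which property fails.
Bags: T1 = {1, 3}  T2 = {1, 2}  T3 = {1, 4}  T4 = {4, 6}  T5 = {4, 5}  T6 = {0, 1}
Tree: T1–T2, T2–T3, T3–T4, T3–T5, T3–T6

Vertex coverage: the bags together contain {0, 1, 2, 3, 4, 5, 6}, the full vertex set. Edge coverage: each edge of G has both endpoints in at least one bag. Running intersection: for every vertex, the bags containing it form a connected subtree. All three properties hold, so this is a valid tree decomposition of width max|bag| − 1 = 1, and hence tw(G) ≤ 1.

Yes; width 1.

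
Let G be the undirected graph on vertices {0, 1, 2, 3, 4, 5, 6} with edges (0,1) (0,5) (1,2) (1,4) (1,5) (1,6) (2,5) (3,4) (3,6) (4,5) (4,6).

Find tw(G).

A width-2 tree decomposition is:
Bags: B1 = {1, 4, 6}  B2 = {1, 4, 5}  B3 = {0, 1, 5}  B4 = {3, 4, 6}  B5 = {1, 2, 5}
Tree: B1–B2, B2–B3, B1–B4, B3–B5
Every bag has size at most 3, so the width is 3 − 1 = 2 and tw(G) ≤ 2. Conversely, {0, 1, 5} is a clique of size 3, and the vertices of any clique must share a bag in every tree decomposition; so some bag has ≥ 3 vertices and tw(G) ≥ 2. Hence tw(G) = 2 exactly.

2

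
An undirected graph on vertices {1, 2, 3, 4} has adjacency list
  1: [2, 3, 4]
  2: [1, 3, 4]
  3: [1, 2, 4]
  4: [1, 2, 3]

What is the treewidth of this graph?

A width-3 tree decomposition is:
Bags: B1 = {1, 2, 3, 4}
Tree: (single bag)
A single bag containing all 4 vertices is trivially a valid decomposition of width 3. On the other hand G contains the 4-clique {1, 2, 3, 4}. A clique must lie in a single bag of any decomposition, so no decomposition can have width below 3. Combining the bounds, tw(G) = 3.

3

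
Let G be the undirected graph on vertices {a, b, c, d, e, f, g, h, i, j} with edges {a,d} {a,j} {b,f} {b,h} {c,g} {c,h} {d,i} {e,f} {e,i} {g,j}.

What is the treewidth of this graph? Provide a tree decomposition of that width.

Every bag has size at most 3, so the width is 3 − 1 = 2 and tw(G) ≤ 2. Since f–e–i–d–a–j–g–c–h–b–f is a cycle in G, G is not acyclic. Forests are exactly the graphs of treewidth ≤ 1, so tw(G) ≥ 2. The upper and lower bounds meet at 2, so that is the treewidth.

Treewidth 2.
One such decomposition:
Bags: B1 = {e, f, i}  B2 = {d, f, i}  B3 = {a, d, f}  B4 = {a, f, j}  B5 = {f, g, j}  B6 = {c, f, g}  B7 = {c, f, h}  B8 = {b, f, h}
Tree: B1–B2, B2–B3, B3–B4, B4–B5, B5–B6, B6–B7, B7–B8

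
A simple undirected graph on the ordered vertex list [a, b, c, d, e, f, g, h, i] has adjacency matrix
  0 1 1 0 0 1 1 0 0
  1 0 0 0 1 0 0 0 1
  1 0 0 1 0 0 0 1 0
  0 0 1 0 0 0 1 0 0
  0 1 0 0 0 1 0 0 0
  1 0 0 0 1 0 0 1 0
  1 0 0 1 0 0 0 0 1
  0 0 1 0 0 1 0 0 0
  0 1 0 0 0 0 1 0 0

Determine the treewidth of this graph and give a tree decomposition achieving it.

Treewidth 3.
One optimal decomposition is:
Bags: B1 = {c, d, g, i}  B2 = {a, c, g, i}  B3 = {a, b, c, i}  B4 = {a, b, c, h}  B5 = {a, b, f, h}  B6 = {b, e, f, h}
Tree: B1–B2, B2–B3, B3–B4, B4–B5, B5–B6

Every bag has size at most 4, so the width is 4 − 1 = 3 and tw(G) ≤ 3. For the lower bound: the 4 vertex sets {d,g,i}, {c}, {a}, {b,e,f,h} are disjoint, each induces a connected subgraph, and every pair is joined by at least one edge of G. Contracting each set to a single vertex therefore yields K_{4} as a minor, and since treewidth is minor-monotone, tw(G) ≥ tw(K_{4}) = 3. Therefore the treewidth is 3.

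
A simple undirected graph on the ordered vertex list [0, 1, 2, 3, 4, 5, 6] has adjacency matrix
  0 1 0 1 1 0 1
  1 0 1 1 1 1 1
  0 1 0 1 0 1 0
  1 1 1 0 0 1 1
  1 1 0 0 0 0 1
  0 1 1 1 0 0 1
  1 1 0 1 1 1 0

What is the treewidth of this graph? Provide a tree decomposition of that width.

Treewidth 3.
Bags: B1 = {0, 1, 3, 6}  B2 = {1, 3, 5, 6}  B3 = {0, 1, 4, 6}  B4 = {1, 2, 3, 5}
Tree: B1–B2, B1–B3, B2–B4

The largest bag has 4 vertices, giving width 3; this decomposition certifies tw(G) ≤ 3. Conversely, {0, 1, 3, 6} is a clique of size 4, and the vertices of any clique must share a bag in every tree decomposition; so some bag has ≥ 4 vertices and tw(G) ≥ 3. Therefore the treewidth is 3.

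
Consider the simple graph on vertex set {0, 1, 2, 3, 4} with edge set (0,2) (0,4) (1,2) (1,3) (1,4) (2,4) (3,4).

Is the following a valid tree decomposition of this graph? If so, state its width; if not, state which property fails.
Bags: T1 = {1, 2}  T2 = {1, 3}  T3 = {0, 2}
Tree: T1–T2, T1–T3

No — vertex 4 appears in no bag.

A tree decomposition must satisfy three properties: every vertex lies in some bag; for every edge, both endpoints lie together in some bag; and for every vertex, the bags containing it form a connected subtree. Here vertex 4 appears in no bag, so the decomposition is invalid.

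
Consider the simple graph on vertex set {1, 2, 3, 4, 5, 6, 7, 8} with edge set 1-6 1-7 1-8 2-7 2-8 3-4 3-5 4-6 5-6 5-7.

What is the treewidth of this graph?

2

A width-2 tree decomposition is:
Bags: B1 = {3, 4, 6}  B2 = {3, 5, 6}  B3 = {1, 5, 6}  B4 = {1, 5, 7}  B5 = {1, 7, 8}  B6 = {2, 7, 8}
Tree: B1–B2, B2–B3, B3–B4, B4–B5, B5–B6
Each bag holds 3 vertices, so the decomposition has width 2, which upper-bounds the treewidth. The edges 4–3–5–6–4 form a cycle, so G is not a tree and its treewidth is at least 2. Combining the bounds, tw(G) = 2.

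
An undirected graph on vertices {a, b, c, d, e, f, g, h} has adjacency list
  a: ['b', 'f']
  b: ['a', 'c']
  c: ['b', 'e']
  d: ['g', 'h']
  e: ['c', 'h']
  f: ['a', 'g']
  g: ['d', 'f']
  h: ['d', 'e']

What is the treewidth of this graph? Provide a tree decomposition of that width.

Treewidth 2.
One such decomposition:
Bags: B1 = {c, e, h}  B2 = {b, c, h}  B3 = {a, b, h}  B4 = {a, f, h}  B5 = {f, g, h}  B6 = {d, g, h}
Tree: B1–B2, B2–B3, B3–B4, B4–B5, B5–B6

Every bag has size at most 3, so the width is 3 − 1 = 2 and tw(G) ≤ 2. For the lower bound, G contains the cycle h–e–c–b–a–f–g–d–h, so G is not a forest; only forests have treewidth ≤ 1, hence tw(G) ≥ 2. Hence tw(G) = 2 exactly.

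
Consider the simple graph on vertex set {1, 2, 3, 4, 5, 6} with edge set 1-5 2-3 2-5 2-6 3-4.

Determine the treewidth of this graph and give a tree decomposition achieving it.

Treewidth 1.
One optimal decomposition is:
Bags: B1 = {2, 3}  B2 = {2, 5}  B3 = {2, 6}  B4 = {1, 5}  B5 = {3, 4}
Tree: B1–B2, B2–B3, B2–B4, B1–B5

The largest bag has 2 vertices, giving width 1; this decomposition certifies tw(G) ≤ 1. Since G has at least one edge (e.g. 2–3), it is not an edgeless graph, so tw(G) ≥ 1. The upper and lower bounds meet at 1, so that is the treewidth.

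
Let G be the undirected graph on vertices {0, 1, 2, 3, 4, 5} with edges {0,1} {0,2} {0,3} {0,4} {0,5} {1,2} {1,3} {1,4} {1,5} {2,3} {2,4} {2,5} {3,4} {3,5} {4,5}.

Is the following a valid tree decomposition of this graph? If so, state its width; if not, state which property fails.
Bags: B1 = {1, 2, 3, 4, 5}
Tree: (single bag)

A tree decomposition must satisfy three properties: every vertex lies in some bag; for every edge, both endpoints lie together in some bag; and for every vertex, the bags containing it form a connected subtree. Here vertex 0 appears in no bag, so the decomposition is invalid.

No — vertex 0 appears in no bag.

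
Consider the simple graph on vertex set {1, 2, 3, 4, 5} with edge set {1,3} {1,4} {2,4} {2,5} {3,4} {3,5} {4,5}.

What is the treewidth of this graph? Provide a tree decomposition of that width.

Treewidth 2.
One optimal decomposition is:
Bags: B1 = {3, 4, 5}  B2 = {2, 4, 5}  B3 = {1, 3, 4}
Tree: B1–B2, B1–B3

Each bag holds 3 vertices, so the decomposition has width 2, which upper-bounds the treewidth. For the lower bound, the 3 vertices {2, 4, 5} are pairwise adjacent, and any tree decomposition puts a clique entirely inside one bag — forcing width ≥ 2. Therefore the treewidth is 2.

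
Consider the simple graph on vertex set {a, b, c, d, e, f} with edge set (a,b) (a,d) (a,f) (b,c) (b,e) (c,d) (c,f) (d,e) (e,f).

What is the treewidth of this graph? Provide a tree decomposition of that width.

Treewidth 3.
One optimal decomposition is:
Bags: B1 = {b, d, e, f}  B2 = {a, b, d, f}  B3 = {b, c, d, f}
Tree: B1–B2, B2–B3

Each bag holds 4 vertices, so the decomposition has width 3, which upper-bounds the treewidth. For the lower bound: the 4 vertex sets {e,f}, {a,b}, {d}, {c} are disjoint, each induces a connected subgraph, and every pair is joined by at least one edge of G. Contracting each set to a single vertex therefore yields K_{4} as a minor, and since treewidth is minor-monotone, tw(G) ≥ tw(K_{4}) = 3. The upper and lower bounds meet at 3, so that is the treewidth.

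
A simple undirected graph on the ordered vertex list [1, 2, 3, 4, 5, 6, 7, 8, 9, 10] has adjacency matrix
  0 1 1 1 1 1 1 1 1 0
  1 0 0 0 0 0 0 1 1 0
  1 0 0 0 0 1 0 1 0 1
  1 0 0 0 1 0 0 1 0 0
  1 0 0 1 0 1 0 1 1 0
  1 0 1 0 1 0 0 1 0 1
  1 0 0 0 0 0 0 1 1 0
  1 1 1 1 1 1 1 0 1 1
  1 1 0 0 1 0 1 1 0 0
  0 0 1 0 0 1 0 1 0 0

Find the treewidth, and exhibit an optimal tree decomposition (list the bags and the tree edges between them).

Each bag holds 4 vertices, so the decomposition has width 3, which upper-bounds the treewidth. For the lower bound, the 4 vertices {1, 2, 8, 9} are pairwise adjacent, and any tree decomposition puts a clique entirely inside one bag — forcing width ≥ 3. Combining the bounds, tw(G) = 3.

Treewidth 3.
One optimal decomposition is:
Bags: B1 = {1, 3, 6, 8}  B2 = {1, 5, 6, 8}  B3 = {1, 5, 8, 9}  B4 = {1, 7, 8, 9}  B5 = {3, 6, 8, 10}  B6 = {1, 2, 8, 9}  B7 = {1, 4, 5, 8}
Tree: B1–B2, B2–B3, B3–B4, B1–B5, B3–B6, B2–B7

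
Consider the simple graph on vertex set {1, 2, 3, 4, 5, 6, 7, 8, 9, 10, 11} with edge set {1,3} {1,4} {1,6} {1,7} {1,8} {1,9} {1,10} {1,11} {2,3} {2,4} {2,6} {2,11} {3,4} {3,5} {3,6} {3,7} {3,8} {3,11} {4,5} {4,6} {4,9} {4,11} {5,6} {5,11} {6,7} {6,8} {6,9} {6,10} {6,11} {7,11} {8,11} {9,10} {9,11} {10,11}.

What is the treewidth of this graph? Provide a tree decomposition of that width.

Treewidth 4.
One optimal decomposition is:
Bags: B1 = {1, 4, 6, 9, 11}  B2 = {1, 3, 4, 6, 11}  B3 = {1, 3, 6, 8, 11}  B4 = {1, 3, 6, 7, 11}  B5 = {2, 3, 4, 6, 11}  B6 = {3, 4, 5, 6, 11}  B7 = {1, 6, 9, 10, 11}
Tree: B1–B2, B2–B3, B2–B4, B2–B5, B5–B6, B1–B7

The largest bag has 5 vertices, giving width 4; this decomposition certifies tw(G) ≤ 4. Conversely, {1, 6, 9, 10, 11} is a clique of size 5, and the vertices of any clique must share a bag in every tree decomposition; so some bag has ≥ 5 vertices and tw(G) ≥ 4. Therefore the treewidth is 4.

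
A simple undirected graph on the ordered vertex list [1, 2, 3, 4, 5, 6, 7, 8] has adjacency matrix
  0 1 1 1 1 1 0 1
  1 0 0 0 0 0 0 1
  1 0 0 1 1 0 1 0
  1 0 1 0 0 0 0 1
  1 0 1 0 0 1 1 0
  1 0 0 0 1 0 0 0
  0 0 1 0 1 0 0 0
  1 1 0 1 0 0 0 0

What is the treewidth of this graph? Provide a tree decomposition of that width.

Treewidth 2.
Bags: B1 = {1, 3, 4}  B2 = {1, 3, 5}  B3 = {1, 5, 6}  B4 = {3, 5, 7}  B5 = {1, 4, 8}  B6 = {1, 2, 8}
Tree: B1–B2, B2–B3, B2–B4, B1–B5, B5–B6

The largest bag has 3 vertices, giving width 2; this decomposition certifies tw(G) ≤ 2. For the lower bound, the 3 vertices {1, 2, 8} are pairwise adjacent, and any tree decomposition puts a clique entirely inside one bag — forcing width ≥ 2. Hence tw(G) = 2 exactly.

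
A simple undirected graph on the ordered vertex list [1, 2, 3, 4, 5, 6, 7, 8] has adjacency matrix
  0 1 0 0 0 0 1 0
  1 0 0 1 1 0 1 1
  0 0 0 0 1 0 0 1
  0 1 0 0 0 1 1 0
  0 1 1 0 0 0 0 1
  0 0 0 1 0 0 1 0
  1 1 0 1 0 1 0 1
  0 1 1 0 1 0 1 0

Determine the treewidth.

A width-2 tree decomposition is:
Bags: B1 = {2, 5, 8}  B2 = {3, 5, 8}  B3 = {2, 7, 8}  B4 = {2, 4, 7}  B5 = {1, 2, 7}  B6 = {4, 6, 7}
Tree: B1–B2, B1–B3, B3–B4, B4–B5, B4–B6
Each bag holds 3 vertices, so the decomposition has width 2, which upper-bounds the treewidth. On the other hand G contains the 3-clique {2, 5, 8}. A clique must lie in a single bag of any decomposition, so no decomposition can have width below 2. Hence tw(G) = 2 exactly.

2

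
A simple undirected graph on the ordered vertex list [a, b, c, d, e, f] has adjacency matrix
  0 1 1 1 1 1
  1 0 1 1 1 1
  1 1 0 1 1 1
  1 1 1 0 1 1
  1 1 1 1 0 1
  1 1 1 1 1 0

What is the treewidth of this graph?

A width-5 tree decomposition is:
Bags: B1 = {a, b, c, d, e, f}
Tree: (single bag)
With just one bag of size 6, the width is 6 − 1 = 5, so tw(G) ≤ 5. On the other hand G contains the 6-clique {a, b, c, d, e, f}. A clique must lie in a single bag of any decomposition, so no decomposition can have width below 5. Therefore the treewidth is 5.

5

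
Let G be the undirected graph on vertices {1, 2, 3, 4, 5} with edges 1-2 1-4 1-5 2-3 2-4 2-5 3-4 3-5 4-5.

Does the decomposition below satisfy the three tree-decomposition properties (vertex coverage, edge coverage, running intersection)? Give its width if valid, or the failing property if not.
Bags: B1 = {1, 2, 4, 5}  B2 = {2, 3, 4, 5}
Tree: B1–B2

Yes; width 3.

Every vertex of G appears in some bag (union = {1, 2, 3, 4, 5}); every edge is covered by a bag; and for each vertex v the set of bags containing v is connected in the bag tree. The decomposition is therefore valid. The largest bag has 4 vertices, so the width is 3.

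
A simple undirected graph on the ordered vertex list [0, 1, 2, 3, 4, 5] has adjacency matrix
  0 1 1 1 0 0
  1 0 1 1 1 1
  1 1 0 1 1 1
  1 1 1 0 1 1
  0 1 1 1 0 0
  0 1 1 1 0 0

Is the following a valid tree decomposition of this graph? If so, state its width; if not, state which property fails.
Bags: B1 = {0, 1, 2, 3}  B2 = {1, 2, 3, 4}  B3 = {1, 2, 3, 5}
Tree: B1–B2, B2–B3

Yes; width 3.

Every vertex of G appears in some bag (union = {0, 1, 2, 3, 4, 5}); every edge is covered by a bag; and for each vertex v the set of bags containing v is connected in the bag tree. The decomposition is therefore valid. The largest bag has 4 vertices, so the width is 3.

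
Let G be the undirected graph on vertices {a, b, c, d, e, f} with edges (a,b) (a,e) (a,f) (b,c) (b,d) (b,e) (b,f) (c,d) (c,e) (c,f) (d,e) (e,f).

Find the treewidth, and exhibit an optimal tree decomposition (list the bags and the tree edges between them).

Treewidth 3.
Bags: B1 = {a, b, e, f}  B2 = {b, c, e, f}  B3 = {b, c, d, e}
Tree: B1–B2, B2–B3

The largest bag has 4 vertices, giving width 3; this decomposition certifies tw(G) ≤ 3. On the other hand G contains the 4-clique {b, c, d, e}. A clique must lie in a single bag of any decomposition, so no decomposition can have width below 3. Combining the bounds, tw(G) = 3.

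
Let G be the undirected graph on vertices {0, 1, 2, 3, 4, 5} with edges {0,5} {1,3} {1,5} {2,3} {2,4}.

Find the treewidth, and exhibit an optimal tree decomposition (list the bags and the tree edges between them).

The largest bag has 2 vertices, giving width 1; this decomposition certifies tw(G) ≤ 1. G has an edge, so its treewidth is at least 1. The upper and lower bounds meet at 1, so that is the treewidth.

Treewidth 1.
Bags: B1 = {2, 4}  B2 = {2, 3}  B3 = {1, 3}  B4 = {1, 5}  B5 = {0, 5}
Tree: B1–B2, B2–B3, B3–B4, B4–B5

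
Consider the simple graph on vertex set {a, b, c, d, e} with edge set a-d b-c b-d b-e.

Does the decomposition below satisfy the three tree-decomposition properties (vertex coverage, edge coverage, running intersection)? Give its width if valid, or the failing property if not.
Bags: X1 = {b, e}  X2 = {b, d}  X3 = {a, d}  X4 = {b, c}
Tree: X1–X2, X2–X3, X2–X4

Yes; width 1.

Vertex coverage: the bags together contain {a, b, c, d, e}, the full vertex set. Edge coverage: each edge of G has both endpoints in at least one bag. Running intersection: for every vertex, the bags containing it form a connected subtree. All three properties hold, so this is a valid tree decomposition of width max|bag| − 1 = 1, and hence tw(G) ≤ 1.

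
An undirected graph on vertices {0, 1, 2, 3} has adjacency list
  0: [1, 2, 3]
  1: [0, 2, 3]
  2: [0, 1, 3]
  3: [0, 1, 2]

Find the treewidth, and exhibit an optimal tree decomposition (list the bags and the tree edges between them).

With just one bag of size 4, the width is 4 − 1 = 3, so tw(G) ≤ 3. On the other hand G contains the 4-clique {0, 1, 2, 3}. A clique must lie in a single bag of any decomposition, so no decomposition can have width below 3. Therefore the treewidth is 3.

Treewidth 3.
One optimal decomposition is:
Bags: B1 = {0, 1, 2, 3}
Tree: (single bag)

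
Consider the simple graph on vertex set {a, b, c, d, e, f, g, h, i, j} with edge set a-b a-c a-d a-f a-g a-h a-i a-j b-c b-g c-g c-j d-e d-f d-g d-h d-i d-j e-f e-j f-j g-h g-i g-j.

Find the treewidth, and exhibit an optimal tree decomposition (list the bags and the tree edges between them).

The largest bag has 4 vertices, giving width 3; this decomposition certifies tw(G) ≤ 3. Conversely, {d, e, f, j} is a clique of size 4, and the vertices of any clique must share a bag in every tree decomposition; so some bag has ≥ 4 vertices and tw(G) ≥ 3. Hence tw(G) = 3 exactly.

Treewidth 3.
One optimal decomposition is:
Bags: B1 = {a, d, g, j}  B2 = {a, d, g, h}  B3 = {a, d, g, i}  B4 = {a, d, f, j}  B5 = {a, c, g, j}  B6 = {d, e, f, j}  B7 = {a, b, c, g}
Tree: B1–B2, B1–B3, B1–B4, B1–B5, B4–B6, B5–B7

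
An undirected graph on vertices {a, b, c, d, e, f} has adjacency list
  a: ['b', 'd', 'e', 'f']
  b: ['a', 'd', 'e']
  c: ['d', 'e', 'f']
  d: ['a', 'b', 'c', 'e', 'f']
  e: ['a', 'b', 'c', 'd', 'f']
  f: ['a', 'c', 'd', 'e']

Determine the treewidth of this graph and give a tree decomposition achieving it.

Treewidth 3.
One optimal decomposition is:
Bags: B1 = {c, d, e, f}  B2 = {a, d, e, f}  B3 = {a, b, d, e}
Tree: B1–B2, B2–B3

Every bag has size at most 4, so the width is 4 − 1 = 3 and tw(G) ≤ 3. For the lower bound, the 4 vertices {c, d, e, f} are pairwise adjacent, and any tree decomposition puts a clique entirely inside one bag — forcing width ≥ 3. Therefore the treewidth is 3.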